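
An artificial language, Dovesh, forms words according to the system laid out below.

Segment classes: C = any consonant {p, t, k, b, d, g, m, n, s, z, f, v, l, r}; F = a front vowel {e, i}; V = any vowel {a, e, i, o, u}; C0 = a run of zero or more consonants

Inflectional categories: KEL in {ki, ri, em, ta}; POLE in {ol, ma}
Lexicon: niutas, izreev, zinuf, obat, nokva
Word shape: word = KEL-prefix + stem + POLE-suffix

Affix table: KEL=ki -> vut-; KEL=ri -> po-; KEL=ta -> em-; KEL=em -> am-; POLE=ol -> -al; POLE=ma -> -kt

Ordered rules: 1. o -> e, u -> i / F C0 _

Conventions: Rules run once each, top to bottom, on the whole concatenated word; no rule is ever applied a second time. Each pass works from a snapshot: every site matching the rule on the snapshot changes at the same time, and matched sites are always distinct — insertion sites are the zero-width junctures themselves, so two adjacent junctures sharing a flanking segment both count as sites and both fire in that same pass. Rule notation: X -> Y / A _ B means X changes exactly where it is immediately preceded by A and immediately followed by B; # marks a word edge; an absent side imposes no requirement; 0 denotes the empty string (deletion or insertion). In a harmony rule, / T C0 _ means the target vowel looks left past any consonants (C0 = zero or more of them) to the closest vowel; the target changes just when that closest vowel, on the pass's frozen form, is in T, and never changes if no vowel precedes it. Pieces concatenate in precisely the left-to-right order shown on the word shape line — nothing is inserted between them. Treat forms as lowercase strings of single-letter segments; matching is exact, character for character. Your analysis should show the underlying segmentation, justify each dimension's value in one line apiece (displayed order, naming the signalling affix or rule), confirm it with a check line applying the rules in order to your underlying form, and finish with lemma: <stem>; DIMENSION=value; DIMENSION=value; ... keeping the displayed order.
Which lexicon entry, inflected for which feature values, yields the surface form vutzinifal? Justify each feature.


underlying: vut-zinuf-al
KEL=ki - signalled by the affix vut-
POLE=ol - signalled by the affix -al
check: vutzinufal -> vutzinifal
lemma: zinuf; KEL=ki; POLE=ol


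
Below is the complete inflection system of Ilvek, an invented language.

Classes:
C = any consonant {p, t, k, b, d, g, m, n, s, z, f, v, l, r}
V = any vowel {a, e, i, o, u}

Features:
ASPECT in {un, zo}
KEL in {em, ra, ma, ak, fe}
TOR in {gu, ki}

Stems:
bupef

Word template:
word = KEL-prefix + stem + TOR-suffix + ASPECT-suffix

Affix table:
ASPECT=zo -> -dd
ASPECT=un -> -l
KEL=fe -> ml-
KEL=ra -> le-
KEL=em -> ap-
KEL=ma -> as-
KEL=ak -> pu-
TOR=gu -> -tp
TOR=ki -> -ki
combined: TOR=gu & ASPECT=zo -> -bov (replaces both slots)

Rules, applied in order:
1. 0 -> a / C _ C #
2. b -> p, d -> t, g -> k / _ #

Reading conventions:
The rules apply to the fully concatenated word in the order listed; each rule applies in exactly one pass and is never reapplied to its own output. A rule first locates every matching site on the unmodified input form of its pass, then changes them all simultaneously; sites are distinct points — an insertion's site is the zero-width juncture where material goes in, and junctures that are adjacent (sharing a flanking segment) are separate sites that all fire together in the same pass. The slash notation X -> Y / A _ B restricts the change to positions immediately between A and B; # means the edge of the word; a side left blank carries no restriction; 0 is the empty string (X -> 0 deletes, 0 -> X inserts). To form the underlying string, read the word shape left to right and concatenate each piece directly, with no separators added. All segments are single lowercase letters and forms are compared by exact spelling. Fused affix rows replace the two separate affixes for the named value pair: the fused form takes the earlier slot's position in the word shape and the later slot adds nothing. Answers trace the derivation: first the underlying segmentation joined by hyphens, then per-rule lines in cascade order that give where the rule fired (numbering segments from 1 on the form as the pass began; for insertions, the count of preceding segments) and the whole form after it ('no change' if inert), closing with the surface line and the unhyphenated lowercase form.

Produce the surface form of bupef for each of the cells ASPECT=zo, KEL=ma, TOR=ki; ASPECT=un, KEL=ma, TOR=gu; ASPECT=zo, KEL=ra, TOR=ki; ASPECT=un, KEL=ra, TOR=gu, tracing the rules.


cell ASPECT=zo, KEL=ma, TOR=ki:
underlying: as-bupef-ki-dd
1. 0 -> a / C _ C #: inserts after position(s) 10: asbupefkidad
2. b -> p, d -> t, g -> k / _ #: fires at position(s) 12: asbupefkidat
surface: asbupefkidat

cell ASPECT=un, KEL=ma, TOR=gu:
underlying: as-bupef-tp-l
1. 0 -> a / C _ C #: inserts after position(s) 9: asbupeftpal
2. b -> p, d -> t, g -> k / _ #: no change
surface: asbupeftpal

cell ASPECT=zo, KEL=ra, TOR=ki:
underlying: le-bupef-ki-dd
1. 0 -> a / C _ C #: inserts after position(s) 10: lebupefkidad
2. b -> p, d -> t, g -> k / _ #: fires at position(s) 12: lebupefkidat
surface: lebupefkidat

cell ASPECT=un, KEL=ra, TOR=gu:
underlying: le-bupef-tp-l
1. 0 -> a / C _ C #: inserts after position(s) 9: lebupeftpal
2. b -> p, d -> t, g -> k / _ #: no change
surface: lebupeftpal


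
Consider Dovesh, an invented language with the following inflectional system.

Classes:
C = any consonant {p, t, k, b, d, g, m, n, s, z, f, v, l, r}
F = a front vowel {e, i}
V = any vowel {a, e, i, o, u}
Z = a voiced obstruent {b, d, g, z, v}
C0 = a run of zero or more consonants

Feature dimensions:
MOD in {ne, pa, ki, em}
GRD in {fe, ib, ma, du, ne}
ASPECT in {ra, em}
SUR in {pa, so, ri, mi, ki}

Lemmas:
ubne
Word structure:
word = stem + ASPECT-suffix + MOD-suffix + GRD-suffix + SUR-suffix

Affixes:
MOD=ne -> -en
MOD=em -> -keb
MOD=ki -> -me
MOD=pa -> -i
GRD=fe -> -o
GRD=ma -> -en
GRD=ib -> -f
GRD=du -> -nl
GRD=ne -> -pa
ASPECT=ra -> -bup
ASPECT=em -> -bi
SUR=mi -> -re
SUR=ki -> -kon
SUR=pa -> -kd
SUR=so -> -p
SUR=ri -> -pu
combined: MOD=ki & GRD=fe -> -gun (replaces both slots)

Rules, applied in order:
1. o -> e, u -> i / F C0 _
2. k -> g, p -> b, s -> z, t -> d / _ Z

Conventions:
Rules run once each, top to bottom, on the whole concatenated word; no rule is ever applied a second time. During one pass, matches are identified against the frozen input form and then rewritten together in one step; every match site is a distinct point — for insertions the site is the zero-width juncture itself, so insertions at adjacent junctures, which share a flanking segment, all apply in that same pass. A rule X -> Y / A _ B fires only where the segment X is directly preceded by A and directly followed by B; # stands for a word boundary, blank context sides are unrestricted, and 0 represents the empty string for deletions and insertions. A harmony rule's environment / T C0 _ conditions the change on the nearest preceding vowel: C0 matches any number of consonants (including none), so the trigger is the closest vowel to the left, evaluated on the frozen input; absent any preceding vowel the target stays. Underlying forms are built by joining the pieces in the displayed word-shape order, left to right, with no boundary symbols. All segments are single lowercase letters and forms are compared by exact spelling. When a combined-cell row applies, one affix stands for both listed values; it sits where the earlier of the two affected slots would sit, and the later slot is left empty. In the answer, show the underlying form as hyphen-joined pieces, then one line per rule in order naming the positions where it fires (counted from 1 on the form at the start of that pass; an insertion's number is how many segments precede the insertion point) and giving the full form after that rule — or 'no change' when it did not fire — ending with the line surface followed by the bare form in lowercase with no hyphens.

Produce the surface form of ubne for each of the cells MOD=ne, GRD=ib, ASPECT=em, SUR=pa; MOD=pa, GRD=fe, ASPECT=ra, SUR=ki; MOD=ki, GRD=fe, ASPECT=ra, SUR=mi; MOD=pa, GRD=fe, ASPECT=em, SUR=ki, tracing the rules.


cell MOD=ne, GRD=ib, ASPECT=em, SUR=pa:
underlying: ubne-bi-en-f-kd
1. o -> e, u -> i / F C0 _: no change
2. k -> g, p -> b, s -> z, t -> d / _ Z: fires at position(s) 10: ubnebienfgd
surface: ubnebienfgd

cell MOD=pa, GRD=fe, ASPECT=ra, SUR=ki:
underlying: ubne-bup-i-o-kon
1. o -> e, u -> i / F C0 _: fires at position(s) 6, 9: ubnebipiekon
2. k -> g, p -> b, s -> z, t -> d / _ Z: no change
surface: ubnebipiekon

cell MOD=ki, GRD=fe, ASPECT=ra, SUR=mi:
underlying: ubne-bup-gun-re
1. o -> e, u -> i / F C0 _: fires at position(s) 6: ubnebipgunre
2. k -> g, p -> b, s -> z, t -> d / _ Z: fires at position(s) 7: ubnebibgunre
surface: ubnebibgunre

cell MOD=pa, GRD=fe, ASPECT=em, SUR=ki:
underlying: ubne-bi-i-o-kon
1. o -> e, u -> i / F C0 _: fires at position(s) 8: ubnebiiekon
2. k -> g, p -> b, s -> z, t -> d / _ Z: no change
surface: ubnebiiekon


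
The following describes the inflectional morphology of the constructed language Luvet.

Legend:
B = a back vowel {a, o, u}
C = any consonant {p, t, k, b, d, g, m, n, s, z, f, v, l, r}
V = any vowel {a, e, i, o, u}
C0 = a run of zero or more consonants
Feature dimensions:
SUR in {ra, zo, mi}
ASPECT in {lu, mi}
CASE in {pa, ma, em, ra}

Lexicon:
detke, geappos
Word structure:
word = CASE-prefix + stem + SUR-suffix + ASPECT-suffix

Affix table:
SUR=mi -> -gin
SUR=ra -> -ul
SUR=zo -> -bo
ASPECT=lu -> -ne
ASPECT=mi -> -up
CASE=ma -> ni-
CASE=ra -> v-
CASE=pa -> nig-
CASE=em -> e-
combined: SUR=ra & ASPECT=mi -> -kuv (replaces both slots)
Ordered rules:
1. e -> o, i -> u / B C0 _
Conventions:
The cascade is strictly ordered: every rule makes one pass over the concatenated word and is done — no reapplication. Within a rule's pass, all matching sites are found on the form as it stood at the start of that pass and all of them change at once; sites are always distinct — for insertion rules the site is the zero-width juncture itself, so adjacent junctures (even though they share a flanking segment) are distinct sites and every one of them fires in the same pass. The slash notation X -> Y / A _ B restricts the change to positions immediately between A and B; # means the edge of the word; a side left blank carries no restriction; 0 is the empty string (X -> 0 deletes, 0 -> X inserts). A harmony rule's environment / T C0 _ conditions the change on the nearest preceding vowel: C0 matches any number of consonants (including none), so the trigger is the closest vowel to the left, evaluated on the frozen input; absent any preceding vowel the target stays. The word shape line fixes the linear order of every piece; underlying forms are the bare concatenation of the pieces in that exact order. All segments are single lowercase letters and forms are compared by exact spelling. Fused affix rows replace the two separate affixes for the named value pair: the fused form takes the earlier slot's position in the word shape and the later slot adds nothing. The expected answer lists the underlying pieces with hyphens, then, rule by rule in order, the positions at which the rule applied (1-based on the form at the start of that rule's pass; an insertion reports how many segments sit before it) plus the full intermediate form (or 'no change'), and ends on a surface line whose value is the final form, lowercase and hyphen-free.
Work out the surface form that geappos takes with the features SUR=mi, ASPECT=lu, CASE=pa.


underlying: nig-geappos-gin-ne
1. e -> o, i -> u / B C0 _: fires at position(s) 12: niggeapposgunne
surface: niggeapposgunne


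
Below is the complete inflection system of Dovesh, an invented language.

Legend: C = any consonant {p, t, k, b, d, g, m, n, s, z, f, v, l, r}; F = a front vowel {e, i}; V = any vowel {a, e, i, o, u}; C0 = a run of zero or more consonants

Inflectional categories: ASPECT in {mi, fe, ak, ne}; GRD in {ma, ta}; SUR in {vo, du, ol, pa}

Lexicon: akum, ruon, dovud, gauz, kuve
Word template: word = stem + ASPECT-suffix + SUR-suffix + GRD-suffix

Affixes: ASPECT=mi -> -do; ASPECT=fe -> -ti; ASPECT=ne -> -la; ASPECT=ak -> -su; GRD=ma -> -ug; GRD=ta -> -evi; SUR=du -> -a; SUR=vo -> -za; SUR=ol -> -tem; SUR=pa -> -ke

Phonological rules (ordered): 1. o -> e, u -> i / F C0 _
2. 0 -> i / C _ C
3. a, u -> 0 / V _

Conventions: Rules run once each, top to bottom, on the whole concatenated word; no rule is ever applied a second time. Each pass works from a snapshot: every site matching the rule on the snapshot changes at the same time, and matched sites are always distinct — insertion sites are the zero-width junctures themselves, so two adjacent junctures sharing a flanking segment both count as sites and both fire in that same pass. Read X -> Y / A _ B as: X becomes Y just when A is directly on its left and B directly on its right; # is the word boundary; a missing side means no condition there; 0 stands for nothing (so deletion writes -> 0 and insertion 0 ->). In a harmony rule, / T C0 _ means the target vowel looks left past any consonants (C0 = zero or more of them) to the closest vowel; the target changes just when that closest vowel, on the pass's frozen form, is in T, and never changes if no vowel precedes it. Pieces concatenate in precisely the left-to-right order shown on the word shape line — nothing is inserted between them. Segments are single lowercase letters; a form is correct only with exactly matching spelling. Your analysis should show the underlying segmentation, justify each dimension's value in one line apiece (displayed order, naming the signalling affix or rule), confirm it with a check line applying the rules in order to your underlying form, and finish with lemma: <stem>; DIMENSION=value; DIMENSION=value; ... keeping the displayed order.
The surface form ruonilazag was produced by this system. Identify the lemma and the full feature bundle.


underlying: ruon-la-za-ug
ASPECT=ne - signalled by the affix -la
GRD=ma - signalled by the affix -ug
SUR=vo - signalled by the affix -za
check: ruonlazaug -> ruonlazaug -> ruonilazaug -> ruonilazag
lemma: ruon; ASPECT=ne; GRD=ma; SUR=vo


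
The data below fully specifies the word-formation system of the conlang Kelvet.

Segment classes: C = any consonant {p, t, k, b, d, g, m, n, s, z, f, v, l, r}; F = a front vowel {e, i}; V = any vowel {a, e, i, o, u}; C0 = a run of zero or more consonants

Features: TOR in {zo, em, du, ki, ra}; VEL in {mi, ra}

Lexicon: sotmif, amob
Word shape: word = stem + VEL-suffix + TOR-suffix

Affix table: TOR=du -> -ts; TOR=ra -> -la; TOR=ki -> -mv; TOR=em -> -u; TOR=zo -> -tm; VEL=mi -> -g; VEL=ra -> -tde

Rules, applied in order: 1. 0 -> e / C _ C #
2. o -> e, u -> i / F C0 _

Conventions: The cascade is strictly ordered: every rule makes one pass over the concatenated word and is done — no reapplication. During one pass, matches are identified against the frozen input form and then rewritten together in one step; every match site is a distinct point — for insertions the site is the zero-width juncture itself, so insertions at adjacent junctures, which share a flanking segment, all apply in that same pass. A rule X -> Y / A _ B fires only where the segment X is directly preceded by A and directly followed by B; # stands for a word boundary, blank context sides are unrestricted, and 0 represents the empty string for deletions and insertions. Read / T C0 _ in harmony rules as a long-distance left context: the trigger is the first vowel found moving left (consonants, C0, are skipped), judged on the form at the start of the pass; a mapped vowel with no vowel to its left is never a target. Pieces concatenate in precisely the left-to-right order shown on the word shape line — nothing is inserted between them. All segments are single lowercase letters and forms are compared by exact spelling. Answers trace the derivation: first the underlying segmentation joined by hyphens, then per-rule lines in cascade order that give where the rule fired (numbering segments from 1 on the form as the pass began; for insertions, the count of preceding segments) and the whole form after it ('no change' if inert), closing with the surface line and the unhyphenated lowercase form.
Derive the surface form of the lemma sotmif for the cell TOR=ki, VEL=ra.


underlying: sotmif-tde-mv
1. 0 -> e / C _ C #: inserts after position(s) 10: sotmiftdemev
2. o -> e, u -> i / F C0 _: no change
surface: sotmiftdemev


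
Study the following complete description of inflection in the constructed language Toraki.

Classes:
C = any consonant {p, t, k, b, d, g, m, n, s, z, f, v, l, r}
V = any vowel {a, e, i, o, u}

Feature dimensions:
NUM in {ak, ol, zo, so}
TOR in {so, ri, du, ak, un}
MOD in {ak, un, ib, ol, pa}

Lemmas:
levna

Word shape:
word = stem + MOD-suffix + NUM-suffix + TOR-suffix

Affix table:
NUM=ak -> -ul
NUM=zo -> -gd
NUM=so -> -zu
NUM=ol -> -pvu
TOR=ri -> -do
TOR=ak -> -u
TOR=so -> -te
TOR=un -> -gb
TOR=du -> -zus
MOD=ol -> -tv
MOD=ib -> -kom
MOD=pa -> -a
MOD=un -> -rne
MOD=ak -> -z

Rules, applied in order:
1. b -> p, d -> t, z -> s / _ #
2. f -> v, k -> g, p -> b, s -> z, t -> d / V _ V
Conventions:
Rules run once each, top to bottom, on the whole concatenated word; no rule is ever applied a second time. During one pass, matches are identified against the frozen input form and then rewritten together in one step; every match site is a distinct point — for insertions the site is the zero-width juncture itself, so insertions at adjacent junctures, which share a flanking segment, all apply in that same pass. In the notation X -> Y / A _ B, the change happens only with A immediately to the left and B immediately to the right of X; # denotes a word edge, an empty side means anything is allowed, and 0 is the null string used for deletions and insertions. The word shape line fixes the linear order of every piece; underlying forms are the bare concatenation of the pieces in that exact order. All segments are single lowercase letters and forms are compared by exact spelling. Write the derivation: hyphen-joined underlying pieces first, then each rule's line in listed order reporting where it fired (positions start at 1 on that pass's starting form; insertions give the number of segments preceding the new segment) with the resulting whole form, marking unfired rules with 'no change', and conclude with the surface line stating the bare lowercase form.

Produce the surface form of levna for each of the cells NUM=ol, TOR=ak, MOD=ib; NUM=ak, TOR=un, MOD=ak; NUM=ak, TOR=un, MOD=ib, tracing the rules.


cell NUM=ol, TOR=ak, MOD=ib:
underlying: levna-kom-pvu-u
1. b -> p, d -> t, z -> s / _ #: no change
2. f -> v, k -> g, p -> b, s -> z, t -> d / V _ V: fires at position(s) 6: levnagompvuu
surface: levnagompvuu

cell NUM=ak, TOR=un, MOD=ak:
underlying: levna-z-ul-gb
1. b -> p, d -> t, z -> s / _ #: fires at position(s) 10: levnazulgp
2. f -> v, k -> g, p -> b, s -> z, t -> d / V _ V: no change
surface: levnazulgp

cell NUM=ak, TOR=un, MOD=ib:
underlying: levna-kom-ul-gb
1. b -> p, d -> t, z -> s / _ #: fires at position(s) 12: levnakomulgp
2. f -> v, k -> g, p -> b, s -> z, t -> d / V _ V: fires at position(s) 6: levnagomulgp
surface: levnagomulgp


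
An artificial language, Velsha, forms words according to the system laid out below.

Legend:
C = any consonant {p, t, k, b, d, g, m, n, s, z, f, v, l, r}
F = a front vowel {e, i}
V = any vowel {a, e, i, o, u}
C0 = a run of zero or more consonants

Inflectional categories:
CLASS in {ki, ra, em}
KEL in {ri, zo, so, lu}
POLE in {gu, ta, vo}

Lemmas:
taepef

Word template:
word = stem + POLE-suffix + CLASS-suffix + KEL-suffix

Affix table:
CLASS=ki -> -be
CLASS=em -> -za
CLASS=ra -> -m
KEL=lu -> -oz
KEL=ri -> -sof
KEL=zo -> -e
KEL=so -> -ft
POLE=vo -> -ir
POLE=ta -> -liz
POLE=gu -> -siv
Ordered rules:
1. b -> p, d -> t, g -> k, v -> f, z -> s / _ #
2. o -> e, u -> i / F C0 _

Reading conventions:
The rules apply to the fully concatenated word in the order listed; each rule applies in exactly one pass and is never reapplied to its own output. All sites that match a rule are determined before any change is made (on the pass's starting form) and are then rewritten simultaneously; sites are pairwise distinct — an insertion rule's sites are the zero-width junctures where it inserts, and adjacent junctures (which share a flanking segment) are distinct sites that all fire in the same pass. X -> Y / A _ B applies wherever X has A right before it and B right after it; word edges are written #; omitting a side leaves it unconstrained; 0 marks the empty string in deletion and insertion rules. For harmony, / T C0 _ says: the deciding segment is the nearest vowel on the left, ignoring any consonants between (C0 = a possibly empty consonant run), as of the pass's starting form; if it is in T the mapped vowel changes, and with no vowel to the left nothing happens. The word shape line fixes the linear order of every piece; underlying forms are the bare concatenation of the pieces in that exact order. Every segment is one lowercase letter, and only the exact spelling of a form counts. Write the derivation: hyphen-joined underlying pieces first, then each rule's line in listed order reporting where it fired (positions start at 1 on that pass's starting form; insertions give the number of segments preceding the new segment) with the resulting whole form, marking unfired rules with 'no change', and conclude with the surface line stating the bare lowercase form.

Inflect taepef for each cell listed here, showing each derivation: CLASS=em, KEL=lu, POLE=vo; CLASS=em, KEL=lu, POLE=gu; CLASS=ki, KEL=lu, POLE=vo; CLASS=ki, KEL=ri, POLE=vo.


cell CLASS=em, KEL=lu, POLE=vo:
underlying: taepef-ir-za-oz
1. b -> p, d -> t, g -> k, v -> f, z -> s / _ #: fires at position(s) 12: taepefirzaos
2. o -> e, u -> i / F C0 _: no change
surface: taepefirzaos

cell CLASS=em, KEL=lu, POLE=gu:
underlying: taepef-siv-za-oz
1. b -> p, d -> t, g -> k, v -> f, z -> s / _ #: fires at position(s) 13: taepefsivzaos
2. o -> e, u -> i / F C0 _: no change
surface: taepefsivzaos

cell CLASS=ki, KEL=lu, POLE=vo:
underlying: taepef-ir-be-oz
1. b -> p, d -> t, g -> k, v -> f, z -> s / _ #: fires at position(s) 12: taepefirbeos
2. o -> e, u -> i / F C0 _: fires at position(s) 11: taepefirbees
surface: taepefirbees

cell CLASS=ki, KEL=ri, POLE=vo:
underlying: taepef-ir-be-sof
1. b -> p, d -> t, g -> k, v -> f, z -> s / _ #: no change
2. o -> e, u -> i / F C0 _: fires at position(s) 12: taepefirbesef
surface: taepefirbesef


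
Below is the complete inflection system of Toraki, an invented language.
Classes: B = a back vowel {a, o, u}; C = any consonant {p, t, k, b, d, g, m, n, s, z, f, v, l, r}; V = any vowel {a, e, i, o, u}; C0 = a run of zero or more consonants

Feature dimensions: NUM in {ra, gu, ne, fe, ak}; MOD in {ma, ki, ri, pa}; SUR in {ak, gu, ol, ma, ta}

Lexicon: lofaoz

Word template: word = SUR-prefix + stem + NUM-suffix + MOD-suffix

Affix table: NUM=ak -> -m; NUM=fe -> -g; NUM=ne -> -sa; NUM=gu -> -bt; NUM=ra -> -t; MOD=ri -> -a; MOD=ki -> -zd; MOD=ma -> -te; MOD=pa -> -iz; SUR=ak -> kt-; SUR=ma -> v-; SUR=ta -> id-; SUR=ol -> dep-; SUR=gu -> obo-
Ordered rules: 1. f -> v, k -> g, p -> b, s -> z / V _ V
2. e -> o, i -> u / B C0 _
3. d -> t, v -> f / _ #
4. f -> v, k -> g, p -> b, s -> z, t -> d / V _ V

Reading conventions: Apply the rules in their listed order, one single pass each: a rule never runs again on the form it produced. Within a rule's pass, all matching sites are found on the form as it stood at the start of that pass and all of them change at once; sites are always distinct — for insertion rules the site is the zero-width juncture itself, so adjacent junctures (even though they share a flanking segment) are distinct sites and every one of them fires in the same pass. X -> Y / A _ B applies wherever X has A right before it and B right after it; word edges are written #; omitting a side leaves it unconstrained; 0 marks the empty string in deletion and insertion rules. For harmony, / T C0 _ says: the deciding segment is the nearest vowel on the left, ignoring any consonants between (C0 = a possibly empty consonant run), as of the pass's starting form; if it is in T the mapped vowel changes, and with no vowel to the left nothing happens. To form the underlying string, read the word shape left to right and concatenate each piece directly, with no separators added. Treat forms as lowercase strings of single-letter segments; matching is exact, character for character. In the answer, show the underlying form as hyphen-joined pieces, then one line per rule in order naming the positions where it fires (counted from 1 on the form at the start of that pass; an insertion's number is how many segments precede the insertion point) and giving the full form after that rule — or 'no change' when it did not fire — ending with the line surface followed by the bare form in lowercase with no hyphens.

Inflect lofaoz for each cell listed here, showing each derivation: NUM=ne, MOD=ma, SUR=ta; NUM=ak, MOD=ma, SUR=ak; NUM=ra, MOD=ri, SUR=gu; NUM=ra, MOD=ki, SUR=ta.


cell NUM=ne, MOD=ma, SUR=ta:
underlying: id-lofaoz-sa-te
1. f -> v, k -> g, p -> b, s -> z / V _ V: fires at position(s) 5: idlovaozsate
2. e -> o, i -> u / B C0 _: fires at position(s) 12: idlovaozsato
3. d -> t, v -> f / _ #: no change
4. f -> v, k -> g, p -> b, s -> z, t -> d / V _ V: fires at position(s) 11: idlovaozsado
surface: idlovaozsado

cell NUM=ak, MOD=ma, SUR=ak:
underlying: kt-lofaoz-m-te
1. f -> v, k -> g, p -> b, s -> z / V _ V: fires at position(s) 5: ktlovaozmte
2. e -> o, i -> u / B C0 _: fires at position(s) 11: ktlovaozmto
3. d -> t, v -> f / _ #: no change
4. f -> v, k -> g, p -> b, s -> z, t -> d / V _ V: no change
surface: ktlovaozmto

cell NUM=ra, MOD=ri, SUR=gu:
underlying: obo-lofaoz-t-a
1. f -> v, k -> g, p -> b, s -> z / V _ V: fires at position(s) 6: obolovaozta
2. e -> o, i -> u / B C0 _: no change
3. d -> t, v -> f / _ #: no change
4. f -> v, k -> g, p -> b, s -> z, t -> d / V _ V: no change
surface: obolovaozta

cell NUM=ra, MOD=ki, SUR=ta:
underlying: id-lofaoz-t-zd
1. f -> v, k -> g, p -> b, s -> z / V _ V: fires at position(s) 5: idlovaoztzd
2. e -> o, i -> u / B C0 _: no change
3. d -> t, v -> f / _ #: fires at position(s) 11: idlovaoztzt
4. f -> v, k -> g, p -> b, s -> z, t -> d / V _ V: no change
surface: idlovaoztzt


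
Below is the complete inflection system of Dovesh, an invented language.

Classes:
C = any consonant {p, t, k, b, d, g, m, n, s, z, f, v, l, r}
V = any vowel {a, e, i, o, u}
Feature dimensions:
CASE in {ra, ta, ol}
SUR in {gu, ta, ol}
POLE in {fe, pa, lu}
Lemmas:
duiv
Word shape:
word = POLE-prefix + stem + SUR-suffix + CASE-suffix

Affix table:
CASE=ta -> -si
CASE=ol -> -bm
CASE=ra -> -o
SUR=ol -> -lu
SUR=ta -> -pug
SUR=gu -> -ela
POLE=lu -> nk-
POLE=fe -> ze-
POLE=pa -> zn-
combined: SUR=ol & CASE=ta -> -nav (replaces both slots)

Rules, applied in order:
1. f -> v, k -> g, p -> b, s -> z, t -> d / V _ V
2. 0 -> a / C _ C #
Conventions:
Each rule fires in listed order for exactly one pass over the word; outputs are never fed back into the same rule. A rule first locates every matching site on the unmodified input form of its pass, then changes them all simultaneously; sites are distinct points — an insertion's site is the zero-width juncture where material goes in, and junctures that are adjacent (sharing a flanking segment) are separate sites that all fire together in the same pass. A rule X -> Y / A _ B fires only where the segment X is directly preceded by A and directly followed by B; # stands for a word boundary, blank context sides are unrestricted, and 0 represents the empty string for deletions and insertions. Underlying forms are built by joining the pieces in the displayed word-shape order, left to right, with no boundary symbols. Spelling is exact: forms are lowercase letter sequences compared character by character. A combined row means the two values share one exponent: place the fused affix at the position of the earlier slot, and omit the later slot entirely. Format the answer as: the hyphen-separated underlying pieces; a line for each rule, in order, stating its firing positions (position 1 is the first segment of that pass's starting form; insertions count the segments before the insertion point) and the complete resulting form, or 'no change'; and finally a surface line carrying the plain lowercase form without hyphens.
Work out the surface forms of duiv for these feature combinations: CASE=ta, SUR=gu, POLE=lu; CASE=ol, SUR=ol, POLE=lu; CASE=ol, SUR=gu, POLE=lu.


cell CASE=ta, SUR=gu, POLE=lu:
underlying: nk-duiv-ela-si
1. f -> v, k -> g, p -> b, s -> z, t -> d / V _ V: fires at position(s) 10: nkduivelazi
2. 0 -> a / C _ C #: no change
surface: nkduivelazi

cell CASE=ol, SUR=ol, POLE=lu:
underlying: nk-duiv-lu-bm
1. f -> v, k -> g, p -> b, s -> z, t -> d / V _ V: no change
2. 0 -> a / C _ C #: inserts after position(s) 9: nkduivlubam
surface: nkduivlubam

cell CASE=ol, SUR=gu, POLE=lu:
underlying: nk-duiv-ela-bm
1. f -> v, k -> g, p -> b, s -> z, t -> d / V _ V: no change
2. 0 -> a / C _ C #: inserts after position(s) 10: nkduivelabam
surface: nkduivelabam


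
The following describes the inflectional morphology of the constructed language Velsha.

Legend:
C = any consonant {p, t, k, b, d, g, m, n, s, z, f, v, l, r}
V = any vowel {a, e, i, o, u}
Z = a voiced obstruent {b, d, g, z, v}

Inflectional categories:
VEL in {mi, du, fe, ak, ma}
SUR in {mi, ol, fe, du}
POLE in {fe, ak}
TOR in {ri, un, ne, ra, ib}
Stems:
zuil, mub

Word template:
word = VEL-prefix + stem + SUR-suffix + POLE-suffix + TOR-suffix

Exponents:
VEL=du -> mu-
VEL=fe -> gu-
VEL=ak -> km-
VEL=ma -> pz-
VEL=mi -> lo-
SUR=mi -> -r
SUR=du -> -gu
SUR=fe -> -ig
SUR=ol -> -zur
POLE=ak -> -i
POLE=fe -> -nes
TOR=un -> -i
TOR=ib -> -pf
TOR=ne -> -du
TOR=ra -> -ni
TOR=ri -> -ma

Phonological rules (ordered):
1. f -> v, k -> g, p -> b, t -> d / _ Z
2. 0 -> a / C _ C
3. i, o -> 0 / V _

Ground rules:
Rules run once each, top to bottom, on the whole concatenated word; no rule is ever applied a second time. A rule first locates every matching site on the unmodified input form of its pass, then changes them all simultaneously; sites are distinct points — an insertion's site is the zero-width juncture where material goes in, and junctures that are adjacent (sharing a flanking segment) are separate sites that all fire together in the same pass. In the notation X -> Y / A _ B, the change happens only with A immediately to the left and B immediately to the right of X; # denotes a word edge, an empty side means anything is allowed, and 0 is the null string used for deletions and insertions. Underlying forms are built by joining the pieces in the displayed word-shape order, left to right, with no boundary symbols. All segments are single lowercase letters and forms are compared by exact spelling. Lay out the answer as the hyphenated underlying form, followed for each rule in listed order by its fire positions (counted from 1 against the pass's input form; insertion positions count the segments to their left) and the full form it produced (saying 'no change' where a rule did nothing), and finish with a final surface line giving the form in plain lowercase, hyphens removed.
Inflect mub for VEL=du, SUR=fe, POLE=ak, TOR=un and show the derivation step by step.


underlying: mu-mub-ig-i-i
1. f -> v, k -> g, p -> b, t -> d / _ Z: no change
2. 0 -> a / C _ C: no change
3. i, o -> 0 / V _: fires at position(s) 9: mumubigi
surface: mumubigi


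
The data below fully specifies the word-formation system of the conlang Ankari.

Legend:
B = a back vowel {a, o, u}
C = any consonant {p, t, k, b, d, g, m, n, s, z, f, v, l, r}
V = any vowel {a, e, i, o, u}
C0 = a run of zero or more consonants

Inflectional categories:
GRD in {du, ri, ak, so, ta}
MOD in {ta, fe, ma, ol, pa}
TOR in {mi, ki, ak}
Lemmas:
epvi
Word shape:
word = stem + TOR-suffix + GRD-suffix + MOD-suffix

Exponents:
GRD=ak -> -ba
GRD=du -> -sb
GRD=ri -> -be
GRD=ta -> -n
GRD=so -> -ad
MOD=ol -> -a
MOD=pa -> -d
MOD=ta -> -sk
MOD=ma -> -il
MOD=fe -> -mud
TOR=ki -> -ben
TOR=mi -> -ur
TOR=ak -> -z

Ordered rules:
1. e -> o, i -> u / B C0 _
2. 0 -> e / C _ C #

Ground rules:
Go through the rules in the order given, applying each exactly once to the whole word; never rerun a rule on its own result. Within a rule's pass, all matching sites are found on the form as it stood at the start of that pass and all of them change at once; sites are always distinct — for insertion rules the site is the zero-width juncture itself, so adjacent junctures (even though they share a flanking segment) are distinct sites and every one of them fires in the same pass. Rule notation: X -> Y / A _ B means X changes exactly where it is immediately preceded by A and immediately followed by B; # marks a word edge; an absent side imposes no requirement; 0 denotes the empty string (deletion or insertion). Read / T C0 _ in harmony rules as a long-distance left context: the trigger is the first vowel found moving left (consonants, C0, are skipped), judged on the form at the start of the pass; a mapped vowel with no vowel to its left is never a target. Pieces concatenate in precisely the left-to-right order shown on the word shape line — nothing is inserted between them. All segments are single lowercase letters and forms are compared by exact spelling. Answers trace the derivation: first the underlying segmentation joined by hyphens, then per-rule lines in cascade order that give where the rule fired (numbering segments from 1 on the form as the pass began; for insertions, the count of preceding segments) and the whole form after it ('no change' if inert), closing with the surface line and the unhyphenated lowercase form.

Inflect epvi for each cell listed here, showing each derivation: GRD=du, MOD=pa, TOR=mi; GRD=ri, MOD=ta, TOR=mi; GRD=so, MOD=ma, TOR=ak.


cell GRD=du, MOD=pa, TOR=mi:
underlying: epvi-ur-sb-d
1. e -> o, i -> u / B C0 _: no change
2. 0 -> e / C _ C #: inserts after position(s) 8: epviursbed
surface: epviursbed

cell GRD=ri, MOD=ta, TOR=mi:
underlying: epvi-ur-be-sk
1. e -> o, i -> u / B C0 _: fires at position(s) 8: epviurbosk
2. 0 -> e / C _ C #: inserts after position(s) 9: epviurbosek
surface: epviurbosek

cell GRD=so, MOD=ma, TOR=ak:
underlying: epvi-z-ad-il
1. e -> o, i -> u / B C0 _: fires at position(s) 8: epvizadul
2. 0 -> e / C _ C #: no change
surface: epvizadul


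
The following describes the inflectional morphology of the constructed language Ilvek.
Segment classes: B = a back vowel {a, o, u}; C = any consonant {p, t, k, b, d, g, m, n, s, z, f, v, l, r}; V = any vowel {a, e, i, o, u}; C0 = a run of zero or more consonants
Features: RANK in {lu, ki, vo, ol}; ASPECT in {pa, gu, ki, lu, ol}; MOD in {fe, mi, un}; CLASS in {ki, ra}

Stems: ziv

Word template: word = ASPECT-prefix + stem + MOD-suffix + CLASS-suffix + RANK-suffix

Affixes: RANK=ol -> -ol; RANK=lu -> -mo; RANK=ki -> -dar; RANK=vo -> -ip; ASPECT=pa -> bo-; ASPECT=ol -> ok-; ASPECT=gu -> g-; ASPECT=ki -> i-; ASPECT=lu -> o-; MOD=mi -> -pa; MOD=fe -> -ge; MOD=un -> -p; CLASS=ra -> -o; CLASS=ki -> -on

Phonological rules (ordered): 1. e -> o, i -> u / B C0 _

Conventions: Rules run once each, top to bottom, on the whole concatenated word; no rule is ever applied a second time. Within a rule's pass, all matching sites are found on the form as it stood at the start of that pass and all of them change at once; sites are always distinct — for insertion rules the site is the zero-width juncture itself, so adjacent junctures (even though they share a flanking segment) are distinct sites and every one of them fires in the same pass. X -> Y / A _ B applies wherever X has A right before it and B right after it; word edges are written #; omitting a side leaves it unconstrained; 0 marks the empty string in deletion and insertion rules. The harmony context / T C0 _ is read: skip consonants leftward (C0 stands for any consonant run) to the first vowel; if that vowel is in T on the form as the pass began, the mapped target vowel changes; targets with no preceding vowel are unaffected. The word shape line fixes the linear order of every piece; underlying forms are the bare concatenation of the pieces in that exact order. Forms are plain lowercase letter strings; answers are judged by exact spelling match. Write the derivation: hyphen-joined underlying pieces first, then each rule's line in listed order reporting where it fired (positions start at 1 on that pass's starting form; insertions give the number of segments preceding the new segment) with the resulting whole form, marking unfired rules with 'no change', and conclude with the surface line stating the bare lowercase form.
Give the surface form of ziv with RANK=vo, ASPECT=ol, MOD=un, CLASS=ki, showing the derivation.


underlying: ok-ziv-p-on-ip
1. e -> o, i -> u / B C0 _: fires at position(s) 4, 9: okzuvponup
surface: okzuvponup


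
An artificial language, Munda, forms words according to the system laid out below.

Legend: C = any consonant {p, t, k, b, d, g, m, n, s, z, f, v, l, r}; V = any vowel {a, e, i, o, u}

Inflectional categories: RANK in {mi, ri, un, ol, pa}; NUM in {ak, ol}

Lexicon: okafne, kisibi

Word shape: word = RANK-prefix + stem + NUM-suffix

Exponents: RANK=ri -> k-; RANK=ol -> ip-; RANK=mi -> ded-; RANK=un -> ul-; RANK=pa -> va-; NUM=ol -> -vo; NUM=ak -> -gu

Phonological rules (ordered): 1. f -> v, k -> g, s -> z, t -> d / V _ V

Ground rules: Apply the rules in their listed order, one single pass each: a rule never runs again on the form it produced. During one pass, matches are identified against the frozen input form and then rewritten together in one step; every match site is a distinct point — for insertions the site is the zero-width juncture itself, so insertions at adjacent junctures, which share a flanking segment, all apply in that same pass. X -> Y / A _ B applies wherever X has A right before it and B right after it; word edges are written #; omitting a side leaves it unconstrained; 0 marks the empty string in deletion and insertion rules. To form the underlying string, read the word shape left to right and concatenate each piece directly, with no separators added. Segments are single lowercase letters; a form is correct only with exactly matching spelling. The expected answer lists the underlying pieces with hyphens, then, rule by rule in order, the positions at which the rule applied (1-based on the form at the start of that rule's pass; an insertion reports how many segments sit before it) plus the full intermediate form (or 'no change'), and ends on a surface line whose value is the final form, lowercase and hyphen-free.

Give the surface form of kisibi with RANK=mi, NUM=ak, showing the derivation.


underlying: ded-kisibi-gu
1. f -> v, k -> g, s -> z, t -> d / V _ V: fires at position(s) 6: dedkizibigu
surface: dedkizibigu


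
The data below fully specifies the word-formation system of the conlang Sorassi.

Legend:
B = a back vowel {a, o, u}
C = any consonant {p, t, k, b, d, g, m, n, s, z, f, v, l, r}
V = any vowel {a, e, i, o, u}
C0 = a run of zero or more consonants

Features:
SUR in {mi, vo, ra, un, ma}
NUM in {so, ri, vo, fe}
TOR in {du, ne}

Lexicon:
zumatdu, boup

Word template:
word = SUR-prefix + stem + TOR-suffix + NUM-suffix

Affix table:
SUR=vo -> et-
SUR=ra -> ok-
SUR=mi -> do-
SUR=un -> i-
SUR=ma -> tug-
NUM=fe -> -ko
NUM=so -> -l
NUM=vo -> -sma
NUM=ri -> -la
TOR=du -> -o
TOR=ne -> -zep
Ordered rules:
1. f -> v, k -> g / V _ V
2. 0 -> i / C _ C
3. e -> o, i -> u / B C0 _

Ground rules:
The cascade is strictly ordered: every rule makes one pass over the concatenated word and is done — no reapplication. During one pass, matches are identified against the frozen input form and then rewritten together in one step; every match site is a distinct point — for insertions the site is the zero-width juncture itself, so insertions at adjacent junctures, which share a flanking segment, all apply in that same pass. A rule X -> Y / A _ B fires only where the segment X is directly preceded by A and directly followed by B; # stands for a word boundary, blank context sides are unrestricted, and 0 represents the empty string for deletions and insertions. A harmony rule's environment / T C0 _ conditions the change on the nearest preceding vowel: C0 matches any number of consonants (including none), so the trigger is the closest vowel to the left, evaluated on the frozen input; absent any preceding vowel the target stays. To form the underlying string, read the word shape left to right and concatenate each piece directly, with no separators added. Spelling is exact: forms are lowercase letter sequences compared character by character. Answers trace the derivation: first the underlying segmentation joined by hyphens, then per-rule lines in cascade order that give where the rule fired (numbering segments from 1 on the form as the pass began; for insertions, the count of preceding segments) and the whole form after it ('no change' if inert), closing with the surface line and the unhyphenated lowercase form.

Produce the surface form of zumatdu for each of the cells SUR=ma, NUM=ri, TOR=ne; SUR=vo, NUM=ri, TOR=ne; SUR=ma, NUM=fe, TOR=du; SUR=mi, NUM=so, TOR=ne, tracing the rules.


cell SUR=ma, NUM=ri, TOR=ne:
underlying: tug-zumatdu-zep-la
1. f -> v, k -> g / V _ V: no change
2. 0 -> i / C _ C: inserts after position(s) 3, 8, 13: tugizumatiduzepila
3. e -> o, i -> u / B C0 _: fires at position(s) 4, 10, 14: tuguzumatuduzopila
surface: tuguzumatuduzopila

cell SUR=vo, NUM=ri, TOR=ne:
underlying: et-zumatdu-zep-la
1. f -> v, k -> g / V _ V: no change
2. 0 -> i / C _ C: inserts after position(s) 2, 7, 12: etizumatiduzepila
3. e -> o, i -> u / B C0 _: fires at position(s) 9, 13: etizumatuduzopila
surface: etizumatuduzopila

cell SUR=ma, NUM=fe, TOR=du:
underlying: tug-zumatdu-o-ko
1. f -> v, k -> g / V _ V: fires at position(s) 12: tugzumatduogo
2. 0 -> i / C _ C: inserts after position(s) 3, 8: tugizumatiduogo
3. e -> o, i -> u / B C0 _: fires at position(s) 4, 10: tuguzumatuduogo
surface: tuguzumatuduogo

cell SUR=mi, NUM=so, TOR=ne:
underlying: do-zumatdu-zep-l
1. f -> v, k -> g / V _ V: no change
2. 0 -> i / C _ C: inserts after position(s) 7, 12: dozumatiduzepil
3. e -> o, i -> u / B C0 _: fires at position(s) 8, 12: dozumatuduzopil
surface: dozumatuduzopil
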